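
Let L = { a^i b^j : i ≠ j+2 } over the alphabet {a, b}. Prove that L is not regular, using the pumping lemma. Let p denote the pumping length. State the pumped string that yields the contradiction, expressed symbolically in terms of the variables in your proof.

a^{p+p!} b^{p+p!-2}

Suppose for contradiction that L is regular, and let p be the pumping length.
Choose w = a^p b^{p+p!-2}. Since p ≠ (p+p!-2)+2 = p+p!, w ∈ L; and |w| ≥ p.
Write w = xyz as guaranteed by the lemma, with |xy| ≤ p and |y| > 0.
The first p characters of w are a's, so xy (and hence y) consists only of a's. Write y = a^k, 1 ≤ k ≤ p.
Since 1 ≤ k ≤ p, k divides p!; set t = 1 + p!/k. Then xy^t z has p + (p!/k)·k = p + p! copies of a. Now the a-count is p+p! and (b-count)+2 = (p+p!-2)+2 = p+p!, so i ≠ j+2 fails. So xy^t z = a^{p+p!} b^{p+p!-2} ∉ L.
This is a contradiction; hence L is not regular.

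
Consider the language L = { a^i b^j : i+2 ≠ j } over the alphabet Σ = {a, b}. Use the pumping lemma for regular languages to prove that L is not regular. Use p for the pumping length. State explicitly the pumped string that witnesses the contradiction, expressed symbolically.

Toward a contradiction, assume L is regular with pumping length p.
Choose w = a^p b^{p+p!+2}. Since p ≠ (p+p!+2)-2 = p+p!, w ∈ L; and |w| ≥ p.
By the pumping lemma, w = xyz with |xy| ≤ p and |y| > 0.
Because |xy| ≤ p and w begins with p copies of a, we have y = a^k with 1 ≤ k ≤ p.
Since 1 ≤ k ≤ p, k divides p!; set t = 1 + p!/k. Then xy^t z has p + (p!/k)·k = p + p! copies of a. Now the a-count is p+p! and (b-count)-2 = (p+p!+2)-2 = p+p!, so i+2 ≠ j fails. So xy^t z = a^{p+p!} b^{p+p!+2} ∉ L.
Contradiction. Therefore L is not regular.

a^{p+p!} b^{p+p!+2}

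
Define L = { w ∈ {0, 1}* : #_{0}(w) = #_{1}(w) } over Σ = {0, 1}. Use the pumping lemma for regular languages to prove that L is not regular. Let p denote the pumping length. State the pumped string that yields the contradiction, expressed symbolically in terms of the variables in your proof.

0^{p+k} 1^p

Suppose for contradiction that L is regular, and let p be the pumping length.
Choose w = 0^p 1^p ∈ L with |w| = 2p ≥ p.
By the pumping lemma, w = xyz with |xy| ≤ p and y is nonempty.
Because |xy| ≤ p and w begins with p copies of 0, we have y = 0^k with 1 ≤ k ≤ p.
Pump with i = 2: xy^2z = 0^{p+k} 1^p has p+k occurrences of 0 but only p of 1. Since k ≥ 1 the counts differ, so xy^2z ∉ L.
Contradiction. Therefore L is not regular.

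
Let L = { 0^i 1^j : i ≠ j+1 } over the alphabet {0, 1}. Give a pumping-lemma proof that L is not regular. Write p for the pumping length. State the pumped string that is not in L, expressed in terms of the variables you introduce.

Assume L is regular. Let p be the pumping length given by the pumping lemma.
Choose w = 0^p 1^{p+p!-1}. Since p ≠ (p+p!-1)+1 = p+p!, w ∈ L; and |w| ≥ p.
Write w = xyz as guaranteed by the lemma, with |xy| ≤ p and |y| ≥ 1.
Because |xy| ≤ p and w begins with p copies of 0, we have y = 0^k with 1 ≤ k ≤ p.
Since 1 ≤ k ≤ p, k divides p!; set t = 1 + p!/k. Then xy^t z has p + (p!/k)·k = p + p! copies of 0. Now the 0-count is p+p! and (1-count)+1 = (p+p!-1)+1 = p+p!, so i ≠ j+1 fails. So xy^t z = 0^{p+p!} 1^{p+p!-1} ∉ L.
This contradicts the pumping lemma, so L is not regular.

0^{p+p!} 1^{p+p!-1}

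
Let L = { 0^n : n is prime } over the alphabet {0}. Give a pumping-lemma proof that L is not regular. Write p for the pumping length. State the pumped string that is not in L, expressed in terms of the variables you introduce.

0^{q(1+k)}

Assume L is regular. Let p be the pumping length given by the pumping lemma.
Let q be a prime with q ≥ p+2 (infinitely many primes exist), and take w = 0^q ∈ L with |w| = q ≥ p.
The pumping lemma gives a decomposition w = xyz where |xy| ≤ p and y is nonempty.
Then y = 0^k for some k with 1 ≤ k ≤ p.
Since 1 ≤ k ≤ p, |xz| = q-k. Pump with i = q+1: |xy^{q+1}z| = (q-k)+(q+1)k = q+qk = q(1+k), which is composite (both factors ≥ 2). So xy^{q+1}z = 0^{q(1+k)} ∉ L.
Contradiction. Therefore L is not regular.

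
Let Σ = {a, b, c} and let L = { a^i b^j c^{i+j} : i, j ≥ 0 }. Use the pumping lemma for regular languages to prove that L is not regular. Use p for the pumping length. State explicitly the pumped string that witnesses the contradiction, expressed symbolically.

a^{p+k} b^p c^{2p}

Assume L is regular; let p be its pumping constant.
Take w = a^p b^p c^{2p} ∈ L (with i=j=p, i+j=2p), |w| = 4p ≥ p.
The pumping lemma gives a decomposition w = xyz where |xy| ≤ p and |y| > 0.
Since the first p symbols of w are all a's and |xy| ≤ p, y lies entirely in the leading a-block: y = a^k for some k with 1 ≤ k ≤ p.
Consider xy^2z = a^{p+k} b^p c^{2p}. Now the a- and b-counts sum to 2p+k, but the c-count is 2p ≠ 2p+k. So xy^2z ∉ L.
This is a contradiction; hence L is not regular.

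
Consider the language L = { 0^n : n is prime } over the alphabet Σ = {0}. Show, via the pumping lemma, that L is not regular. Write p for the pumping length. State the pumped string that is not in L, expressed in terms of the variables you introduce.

0^{q(1+k)}

Suppose for contradiction that L is regular, and let p be the pumping length.
Let q be a prime with q ≥ p+2 (infinitely many primes exist), and take w = 0^q ∈ L with |w| = q ≥ p.
By the pumping lemma, w = xyz with |xy| ≤ p and y is nonempty.
Then y = 0^k for some k with 1 ≤ k ≤ p.
Since 1 ≤ k ≤ p, |xz| = q-k. Pump with i = q+1: |xy^{q+1}z| = (q-k)+(q+1)k = q+qk = q(1+k), which is composite (both factors ≥ 2). So xy^{q+1}z = 0^{q(1+k)} ∉ L.
This is a contradiction; hence L is not regular.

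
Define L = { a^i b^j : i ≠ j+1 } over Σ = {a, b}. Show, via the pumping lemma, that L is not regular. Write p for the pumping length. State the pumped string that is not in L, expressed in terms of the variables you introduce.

Assume L is regular. Let p be the pumping length given by the pumping lemma.
Choose w = a^p b^{p+p!-1}. Since p ≠ (p+p!-1)+1 = p+p!, w ∈ L; and |w| ≥ p.
By the pumping lemma, w = xyz with |xy| ≤ p and |y| ≥ 1.
The first p characters of w are a's, so xy (and hence y) consists only of a's. Write y = a^k, 1 ≤ k ≤ p.
Since 1 ≤ k ≤ p, k divides p!; set t = 1 + p!/k. Then xy^t z has p + (p!/k)·k = p + p! copies of a. Now the a-count is p+p! and (b-count)+1 = (p+p!-1)+1 = p+p!, so i ≠ j+1 fails. So xy^t z = a^{p+p!} b^{p+p!-1} ∉ L.
Contradiction. Therefore L is not regular.

a^{p+p!} b^{p+p!-1}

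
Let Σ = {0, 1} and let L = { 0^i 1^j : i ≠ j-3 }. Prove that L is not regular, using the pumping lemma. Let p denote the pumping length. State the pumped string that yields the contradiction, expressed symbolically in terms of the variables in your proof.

0^{p+p!} 1^{p+p!+3}

Assume L is regular. Let p be the pumping length given by the pumping lemma.
Choose w = 0^p 1^{p+p!+3}. Since p ≠ (p+p!+3)-3 = p+p!, w ∈ L; and |w| ≥ p.
The pumping lemma gives a decomposition w = xyz where |xy| ≤ p and |y| > 0.
Because |xy| ≤ p and w begins with p copies of 0, we have y = 0^k with 1 ≤ k ≤ p.
Since 1 ≤ k ≤ p, k divides p!; set t = 1 + p!/k. Then xy^t z has p + (p!/k)·k = p + p! copies of 0. Now the 0-count is p+p! and (1-count)-3 = (p+p!+3)-3 = p+p!, so i ≠ j-3 fails. So xy^t z = 0^{p+p!} 1^{p+p!+3} ∉ L.
Contradiction. Therefore L is not regular.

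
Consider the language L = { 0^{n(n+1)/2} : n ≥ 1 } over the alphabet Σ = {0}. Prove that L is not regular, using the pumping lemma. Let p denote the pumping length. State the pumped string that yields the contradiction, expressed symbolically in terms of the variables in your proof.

Toward a contradiction, assume L is regular with pumping length p.
Take w = 0^{p(p+1)/2} ∈ L with |w| = p(p+1)/2 ≥ p.
The pumping lemma gives a decomposition w = xyz where |xy| ≤ p and |y| ≥ 1.
Then y = 0^k for some k with 1 ≤ k ≤ p.
Pump with i = 2: xy^2z = 0^{p(p+1)/2+k}. Since 1 ≤ k ≤ p, p(p+1)/2 < p(p+1)/2+k ≤ p(p+1)/2+p < (p+1)(p+2)/2, so p(p+1)/2+k is strictly between consecutive triangular numbers. So xy^2z ∉ L.
This is a contradiction; hence L is not regular.

0^{p(p+1)/2+k}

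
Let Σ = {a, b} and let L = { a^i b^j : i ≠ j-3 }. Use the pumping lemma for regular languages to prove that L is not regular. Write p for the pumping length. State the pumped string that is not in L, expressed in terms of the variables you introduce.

a^{p+p!} b^{p+p!+3}

Assume L is regular; let p be its pumping constant.
Choose w = a^p b^{p+p!+3}. Since p ≠ (p+p!+3)-3 = p+p!, w ∈ L; and |w| ≥ p.
The pumping lemma gives a decomposition w = xyz where |xy| ≤ p and |y| > 0.
Since the first p symbols of w are all a's and |xy| ≤ p, y lies entirely in the leading a-block: y = a^k for some k with 1 ≤ k ≤ p.
Since 1 ≤ k ≤ p, k divides p!; set t = 1 + p!/k. Then xy^t z has p + (p!/k)·k = p + p! copies of a. Now the a-count is p+p! and (b-count)-3 = (p+p!+3)-3 = p+p!, so i ≠ j-3 fails. So xy^t z = a^{p+p!} b^{p+p!+3} ∉ L.
This is a contradiction; hence L is not regular.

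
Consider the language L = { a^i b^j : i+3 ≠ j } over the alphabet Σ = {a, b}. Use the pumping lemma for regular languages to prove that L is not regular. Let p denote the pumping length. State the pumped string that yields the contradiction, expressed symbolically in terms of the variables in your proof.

Suppose for contradiction that L is regular, and let p be the pumping length.
Choose w = a^p b^{p+p!+3}. Since p ≠ (p+p!+3)-3 = p+p!, w ∈ L; and |w| ≥ p.
The pumping lemma gives a decomposition w = xyz where |xy| ≤ p and y is nonempty.
Because |xy| ≤ p and w begins with p copies of a, we have y = a^k with 1 ≤ k ≤ p.
Since 1 ≤ k ≤ p, k divides p!; set t = 1 + p!/k. Then xy^t z has p + (p!/k)·k = p + p! copies of a. Now the a-count is p+p! and (b-count)-3 = (p+p!+3)-3 = p+p!, so i+3 ≠ j fails. So xy^t z = a^{p+p!} b^{p+p!+3} ∉ L.
This contradicts the pumping lemma, so L is not regular.

a^{p+p!} b^{p+p!+3}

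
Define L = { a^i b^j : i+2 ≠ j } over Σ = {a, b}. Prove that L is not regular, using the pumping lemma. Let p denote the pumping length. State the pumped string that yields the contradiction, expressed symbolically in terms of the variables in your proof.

Assume L is regular; let p be its pumping constant.
Choose w = a^p b^{p+p!+2}. Since p ≠ (p+p!+2)-2 = p+p!, w ∈ L; and |w| ≥ p.
By the pumping lemma, w = xyz with |xy| ≤ p and |y| ≥ 1.
The first p characters of w are a's, so xy (and hence y) consists only of a's. Write y = a^k, 1 ≤ k ≤ p.
Since 1 ≤ k ≤ p, k divides p!; set t = 1 + p!/k. Then xy^t z has p + (p!/k)·k = p + p! copies of a. Now the a-count is p+p! and (b-count)-2 = (p+p!+2)-2 = p+p!, so i+2 ≠ j fails. So xy^t z = a^{p+p!} b^{p+p!+2} ∉ L.
Contradiction. Therefore L is not regular.

a^{p+p!} b^{p+p!+2}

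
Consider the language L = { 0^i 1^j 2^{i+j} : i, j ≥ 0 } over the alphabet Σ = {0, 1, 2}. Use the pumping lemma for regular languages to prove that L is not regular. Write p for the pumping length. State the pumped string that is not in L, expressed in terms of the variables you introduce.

0^{p+k} 1^p 2^{2p}

Assume L is regular; let p be its pumping constant.
Take w = 0^p 1^p 2^{2p} ∈ L (with i=j=p, i+j=2p), |w| = 4p ≥ p.
By the pumping lemma, w = xyz with |xy| ≤ p and |y| > 0.
Since the first p symbols of w are all 0's and |xy| ≤ p, y lies entirely in the leading 0-block: y = 0^k for some k with 1 ≤ k ≤ p.
Consider xy^2z = 0^{p+k} 1^p 2^{2p}. Now the 0- and 1-counts sum to 2p+k, but the 2-count is 2p ≠ 2p+k. So xy^2z ∉ L.
This is a contradiction; hence L is not regular.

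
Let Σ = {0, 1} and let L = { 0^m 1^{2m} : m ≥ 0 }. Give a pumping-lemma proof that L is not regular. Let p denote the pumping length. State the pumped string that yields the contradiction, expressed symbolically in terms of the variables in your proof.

0^{p+k} 1^{2p}

Assume L is regular. Let p be the pumping length given by the pumping lemma.
Take w = 0^p 1^{2p}. Then w ∈ L and |w| = 3p ≥ p.
Write w = xyz as guaranteed by the lemma, with |xy| ≤ p and |y| > 0.
The first p characters of w are 0's, so xy (and hence y) consists only of 0's. Write y = 0^k, 1 ≤ k ≤ p.
Pump with i = 2: xy^2z = 0^{p+k} 1^{2p}. For this to lie in L we would need 2p = 2(p+k), which forces k = 0. But k ≥ 1, so xy^2z ∉ L.
Contradiction. Therefore L is not regular.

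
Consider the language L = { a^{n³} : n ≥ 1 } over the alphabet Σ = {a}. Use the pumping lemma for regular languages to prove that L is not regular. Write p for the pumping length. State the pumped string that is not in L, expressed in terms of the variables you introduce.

a^{p³+k}

Assume L is regular. Let p be the pumping length given by the pumping lemma.
Take w = a^{p³} ∈ L with |w| = p³ ≥ p.
By the pumping lemma, w = xyz with |xy| ≤ p and |y| ≥ 1.
Then y = a^k for some k with 1 ≤ k ≤ p.
Pump with i = 2: xy^2z = a^{p³+k}. Since 1 ≤ k ≤ p, p³ < p³+k ≤ p³+p < p³+3p²+3p+1 = (p+1)³, so p³+k is not a perfect cube. So xy^2z ∉ L.
Contradiction. Therefore L is not regular.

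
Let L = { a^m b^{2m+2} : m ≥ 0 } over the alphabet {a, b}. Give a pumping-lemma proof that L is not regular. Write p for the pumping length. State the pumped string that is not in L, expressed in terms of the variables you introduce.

a^{p+k} b^{2p+2}

Toward a contradiction, assume L is regular with pumping length p.
Choose w = a^p b^{2p+2}, which is in L with |w| = 3p+2 ≥ p.
Write w = xyz as guaranteed by the lemma, with |xy| ≤ p and |y| > 0.
The first p characters of w are a's, so xy (and hence y) consists only of a's. Write y = a^k, 1 ≤ k ≤ p.
Pump with i = 2: xy^2z = a^{p+k} b^{2p+2}. For this to lie in L we would need 2p+2 = 2(p+k)+2, which forces k = 0. But k ≥ 1, so xy^2z ∉ L.
This contradicts the pumping lemma, so L is not regular.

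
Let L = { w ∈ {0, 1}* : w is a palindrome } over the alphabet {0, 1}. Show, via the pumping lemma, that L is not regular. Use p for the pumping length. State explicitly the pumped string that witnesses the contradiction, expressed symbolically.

0^{p+k} 1 0^p

Assume L is regular; let p be its pumping constant.
Take w = 0^p 1 0^p, a palindrome of length 2p+1 ≥ p.
By the pumping lemma, w = xyz with |xy| ≤ p and |y| ≥ 1.
The first p characters of w are 0's, so xy (and hence y) consists only of 0's. Write y = 0^k, 1 ≤ k ≤ p.
Pump with i = 2: xy^2z = 0^{p+k} 1 0^p. Its reverse is 0^p 1 0^{p+k}, which differs from xy^2z since k ≥ 1. So xy^2z is not a palindrome and xy^2z ∉ L.
This is a contradiction; hence L is not regular.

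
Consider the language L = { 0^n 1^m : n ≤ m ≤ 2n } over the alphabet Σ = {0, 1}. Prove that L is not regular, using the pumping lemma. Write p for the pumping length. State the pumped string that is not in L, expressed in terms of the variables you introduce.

0^{p+k} 1^p

Suppose for contradiction that L is regular, and let p be the pumping length.
Take w = 0^p 1^p ∈ L (since p ≤ p ≤ 2p), with |w| = 2p ≥ p.
By the pumping lemma, w = xyz with |xy| ≤ p and y is nonempty.
The first p characters of w are 0's, so xy (and hence y) consists only of 0's. Write y = 0^k, 1 ≤ k ≤ p.
Pump with i = 2: xy^2z = 0^{p+k} 1^p. Now n = p+k > p = m, so the condition n ≤ m fails. Thus xy^2z ∉ L.
This contradicts the pumping lemma, so L is not regular.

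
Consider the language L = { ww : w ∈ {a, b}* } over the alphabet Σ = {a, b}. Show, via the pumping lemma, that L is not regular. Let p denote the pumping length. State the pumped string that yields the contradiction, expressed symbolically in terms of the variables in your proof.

a^{p+k} b^p a^p b^p

Assume L is regular; let p be its pumping constant.
Take w = a^p b^p a^p b^p = uu where u = a^pb^p; then w ∈ L and |w| = 4p ≥ p.
By the pumping lemma, w = xyz with |xy| ≤ p and |y| ≥ 1.
Since the first p symbols of w are all a's and |xy| ≤ p, y lies entirely in the leading a-block: y = a^k for some k with 1 ≤ k ≤ p.
Pump with i = 2: xy^2z = a^{p+k} b^p a^p b^p, of length 4p+k. Suppose this equals vv. The string starts with a and ends with b, so v does too; thus the boundary between the two copies of v is a b→a transition. There is exactly one such transition, at position 2p+k, so |v| = 2p+k and |vv| = 4p+2k ≠ 4p+k since k ≥ 1. So xy^2z ∉ L.
This contradicts the pumping lemma, so L is not regular.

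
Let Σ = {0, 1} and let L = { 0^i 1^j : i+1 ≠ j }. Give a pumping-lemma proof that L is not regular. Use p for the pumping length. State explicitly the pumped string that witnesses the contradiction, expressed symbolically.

Suppose for contradiction that L is regular, and let p be the pumping length.
Choose w = 0^p 1^{p+p!+1}. Since p ≠ (p+p!+1)-1 = p+p!, w ∈ L; and |w| ≥ p.
By the pumping lemma, w = xyz with |xy| ≤ p and |y| > 0.
Since the first p symbols of w are all 0's and |xy| ≤ p, y lies entirely in the leading 0-block: y = 0^k for some k with 1 ≤ k ≤ p.
Since 1 ≤ k ≤ p, k divides p!; set t = 1 + p!/k. Then xy^t z has p + (p!/k)·k = p + p! copies of 0. Now the 0-count is p+p! and (1-count)-1 = (p+p!+1)-1 = p+p!, so i+1 ≠ j fails. So xy^t z = 0^{p+p!} 1^{p+p!+1} ∉ L.
This is a contradiction; hence L is not regular.

0^{p+p!} 1^{p+p!+1}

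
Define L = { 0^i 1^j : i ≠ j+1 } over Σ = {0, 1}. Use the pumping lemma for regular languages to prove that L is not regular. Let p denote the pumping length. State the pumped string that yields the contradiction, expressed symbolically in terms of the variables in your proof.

0^{p+p!} 1^{p+p!-1}

Toward a contradiction, assume L is regular with pumping length p.
Choose w = 0^p 1^{p+p!-1}. Since p ≠ (p+p!-1)+1 = p+p!, w ∈ L; and |w| ≥ p.
Write w = xyz as guaranteed by the lemma, with |xy| ≤ p and |y| ≥ 1.
Since the first p symbols of w are all 0's and |xy| ≤ p, y lies entirely in the leading 0-block: y = 0^k for some k with 1 ≤ k ≤ p.
Since 1 ≤ k ≤ p, k divides p!; set t = 1 + p!/k. Then xy^t z has p + (p!/k)·k = p + p! copies of 0. Now the 0-count is p+p! and (1-count)+1 = (p+p!-1)+1 = p+p!, so i ≠ j+1 fails. So xy^t z = 0^{p+p!} 1^{p+p!-1} ∉ L.
This contradicts the pumping lemma, so L is not regular.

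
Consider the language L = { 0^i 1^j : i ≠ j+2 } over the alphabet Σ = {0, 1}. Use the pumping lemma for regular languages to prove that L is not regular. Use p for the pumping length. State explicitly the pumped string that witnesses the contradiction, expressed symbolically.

Assume L is regular; let p be its pumping constant.
Choose w = 0^p 1^{p+p!-2}. Since p ≠ (p+p!-2)+2 = p+p!, w ∈ L; and |w| ≥ p.
Write w = xyz as guaranteed by the lemma, with |xy| ≤ p and y is nonempty.
The first p characters of w are 0's, so xy (and hence y) consists only of 0's. Write y = 0^k, 1 ≤ k ≤ p.
Since 1 ≤ k ≤ p, k divides p!; set t = 1 + p!/k. Then xy^t z has p + (p!/k)·k = p + p! copies of 0. Now the 0-count is p+p! and (1-count)+2 = (p+p!-2)+2 = p+p!, so i ≠ j+2 fails. So xy^t z = 0^{p+p!} 1^{p+p!-2} ∉ L.
Contradiction. Therefore L is not regular.

0^{p+p!} 1^{p+p!-2}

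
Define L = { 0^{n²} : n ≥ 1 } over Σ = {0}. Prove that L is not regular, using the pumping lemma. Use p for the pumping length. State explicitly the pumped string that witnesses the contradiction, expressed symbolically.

0^{p²+k}

Toward a contradiction, assume L is regular with pumping length p.
Take w = 0^{p²} ∈ L with |w| = p² ≥ p.
Write w = xyz as guaranteed by the lemma, with |xy| ≤ p and y is nonempty.
Then y = 0^k for some k with 1 ≤ k ≤ p.
Pump with i = 2: xy^2z = 0^{p²+k}. Since 1 ≤ k ≤ p, p² < p²+k ≤ p²+p < (p+1)², so p²+k lies strictly between consecutive squares and is not a perfect square. So xy^2z ∉ L.
This contradicts the pumping lemma, so L is not regular.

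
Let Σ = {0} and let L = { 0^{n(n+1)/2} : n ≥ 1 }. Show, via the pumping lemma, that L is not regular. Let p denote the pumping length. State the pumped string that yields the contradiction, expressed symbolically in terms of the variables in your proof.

0^{p(p+1)/2+k}

Assume L is regular. Let p be the pumping length given by the pumping lemma.
Take w = 0^{p(p+1)/2} ∈ L with |w| = p(p+1)/2 ≥ p.
The pumping lemma gives a decomposition w = xyz where |xy| ≤ p and y is nonempty.
Then y = 0^k for some k with 1 ≤ k ≤ p.
Pump with i = 2: xy^2z = 0^{p(p+1)/2+k}. Since 1 ≤ k ≤ p, p(p+1)/2 < p(p+1)/2+k ≤ p(p+1)/2+p < (p+1)(p+2)/2, so p(p+1)/2+k is strictly between consecutive triangular numbers. So xy^2z ∉ L.
This is a contradiction; hence L is not regular.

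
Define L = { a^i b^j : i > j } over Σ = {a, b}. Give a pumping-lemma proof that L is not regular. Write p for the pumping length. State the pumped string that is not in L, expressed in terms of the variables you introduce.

Assume L is regular; let p be its pumping constant.
Choose w = a^{p+1} b^p ∈ L, with |w| = 2p+1 ≥ p.
The pumping lemma gives a decomposition w = xyz where |xy| ≤ p and |y| > 0.
The first p characters of w are a's, so xy (and hence y) consists only of a's. Write y = a^k, 1 ≤ k ≤ p.
Consider xy^0z = xz = a^{p+1-k} b^p. Since k ≥ 1, the a-count p+1-k is at most p, so i > j fails; thus xz ∉ L.
Contradiction. Therefore L is not regular.

a^{p+1-k} b^p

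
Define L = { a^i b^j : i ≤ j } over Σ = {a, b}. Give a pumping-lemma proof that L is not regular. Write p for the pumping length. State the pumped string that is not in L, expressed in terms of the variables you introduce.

Suppose for contradiction that L is regular, and let p be the pumping length.
Choose w = a^p b^p ∈ L, with |w| = 2p ≥ p.
By the pumping lemma, w = xyz with |xy| ≤ p and |y| ≥ 1.
Because |xy| ≤ p and w begins with p copies of a, we have y = a^k with 1 ≤ k ≤ p.
Consider xy^2z = a^{p+k} b^p. Since k ≥ 1, the a-count p+k exceeds the b-count p, so i ≤ j fails; thus xy^2z ∉ L.
This is a contradiction; hence L is not regular.

a^{p+k} b^p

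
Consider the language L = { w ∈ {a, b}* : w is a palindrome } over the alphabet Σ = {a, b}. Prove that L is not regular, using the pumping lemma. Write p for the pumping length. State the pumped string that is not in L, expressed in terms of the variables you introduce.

a^{p+k} b a^p

Assume L is regular; let p be its pumping constant.
Take w = a^p b a^p, a palindrome of length 2p+1 ≥ p.
Write w = xyz as guaranteed by the lemma, with |xy| ≤ p and y is nonempty.
Since the first p symbols of w are all a's and |xy| ≤ p, y lies entirely in the leading a-block: y = a^k for some k with 1 ≤ k ≤ p.
Pump with i = 2: xy^2z = a^{p+k} b a^p. Its reverse is a^p b a^{p+k}, which differs from xy^2z since k ≥ 1. So xy^2z is not a palindrome and xy^2z ∉ L.
This is a contradiction; hence L is not regular.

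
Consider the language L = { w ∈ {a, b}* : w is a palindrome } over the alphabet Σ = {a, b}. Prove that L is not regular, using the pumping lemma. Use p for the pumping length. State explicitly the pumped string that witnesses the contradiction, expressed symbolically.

a^{p+k} b a^p

Toward a contradiction, assume L is regular with pumping length p.
Take w = a^p b a^p, a palindrome of length 2p+1 ≥ p.
By the pumping lemma, w = xyz with |xy| ≤ p and |y| > 0.
Because |xy| ≤ p and w begins with p copies of a, we have y = a^k with 1 ≤ k ≤ p.
Pump with i = 2: xy^2z = a^{p+k} b a^p. Its reverse is a^p b a^{p+k}, which differs from xy^2z since k ≥ 1. So xy^2z is not a palindrome and xy^2z ∉ L.
This contradicts the pumping lemma, so L is not regular.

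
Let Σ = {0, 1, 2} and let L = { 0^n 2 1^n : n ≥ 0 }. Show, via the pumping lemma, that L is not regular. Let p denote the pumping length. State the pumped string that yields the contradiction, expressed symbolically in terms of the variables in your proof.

0^{p+k} 2 1^p

Toward a contradiction, assume L is regular with pumping length p.
Take w = 0^p 2 1^p ∈ L with |w| = 2p+1 ≥ p.
The pumping lemma gives a decomposition w = xyz where |xy| ≤ p and y is nonempty.
The first p characters of w are 0's, so xy (and hence y) consists only of 0's. Write y = 0^k, 1 ≤ k ≤ p.
Pump with i = 2: xy^2z = 0^{p+k} 2 1^p, which would require p+k = p. But k ≥ 1, so xy^2z ∉ L.
This is a contradiction; hence L is not regular.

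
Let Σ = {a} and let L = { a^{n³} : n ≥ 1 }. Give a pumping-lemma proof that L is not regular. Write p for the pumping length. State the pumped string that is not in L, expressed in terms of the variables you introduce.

Assume L is regular. Let p be the pumping length given by the pumping lemma.
Take w = a^{p³} ∈ L with |w| = p³ ≥ p.
By the pumping lemma, w = xyz with |xy| ≤ p and |y| > 0.
Then y = a^k for some k with 1 ≤ k ≤ p.
Pump with i = 2: xy^2z = a^{p³+k}. Since 1 ≤ k ≤ p, p³ < p³+k ≤ p³+p < p³+3p²+3p+1 = (p+1)³, so p³+k is not a perfect cube. So xy^2z ∉ L.
This is a contradiction; hence L is not regular.

a^{p³+k}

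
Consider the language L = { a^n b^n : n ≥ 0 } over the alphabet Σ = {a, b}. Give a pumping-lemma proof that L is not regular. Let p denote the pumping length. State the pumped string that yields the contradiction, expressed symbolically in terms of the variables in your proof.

Assume L is regular; let p be its pumping constant.
Choose w = a^p b^p, which is in L with |w| = 2p ≥ p.
By the pumping lemma, w = xyz with |xy| ≤ p and y is nonempty.
Because |xy| ≤ p and w begins with p copies of a, we have y = a^k with 1 ≤ k ≤ p.
Pump with i = 2: xy^2z = a^{p+k} b^p. For this to lie in L we would need p = p+k, which forces k = 0. But k ≥ 1, so xy^2z ∉ L.
This is a contradiction; hence L is not regular.

a^{p+k} b^p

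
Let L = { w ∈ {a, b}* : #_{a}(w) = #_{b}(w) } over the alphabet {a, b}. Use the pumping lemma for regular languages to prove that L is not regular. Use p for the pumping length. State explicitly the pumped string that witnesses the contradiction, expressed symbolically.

Assume L is regular. Let p be the pumping length given by the pumping lemma.
Choose w = a^p b^p ∈ L with |w| = 2p ≥ p.
By the pumping lemma, w = xyz with |xy| ≤ p and y is nonempty.
The first p characters of w are a's, so xy (and hence y) consists only of a's. Write y = a^k, 1 ≤ k ≤ p.
Pump with i = 2: xy^2z = a^{p+k} b^p has p+k occurrences of a but only p of b. Since k ≥ 1 the counts differ, so xy^2z ∉ L.
This is a contradiction; hence L is not regular.

a^{p+k} b^p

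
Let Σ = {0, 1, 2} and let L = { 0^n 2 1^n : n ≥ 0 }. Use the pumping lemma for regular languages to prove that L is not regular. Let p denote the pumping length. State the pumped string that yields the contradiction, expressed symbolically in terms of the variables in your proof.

Toward a contradiction, assume L is regular with pumping length p.
Take w = 0^p 2 1^p ∈ L with |w| = 2p+1 ≥ p.
The pumping lemma gives a decomposition w = xyz where |xy| ≤ p and |y| > 0.
The first p characters of w are 0's, so xy (and hence y) consists only of 0's. Write y = 0^k, 1 ≤ k ≤ p.
Pump with i = 2: xy^2z = 0^{p+k} 2 1^p, which would require p+k = p. But k ≥ 1, so xy^2z ∉ L.
This contradicts the pumping lemma, so L is not regular.

0^{p+k} 2 1^p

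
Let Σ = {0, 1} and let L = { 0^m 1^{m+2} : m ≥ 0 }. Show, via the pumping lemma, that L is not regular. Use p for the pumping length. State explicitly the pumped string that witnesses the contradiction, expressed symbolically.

Assume L is regular. Let p be the pumping length given by the pumping lemma.
Choose w = 0^p 1^{p+2}, which is in L with |w| = 2p+2 ≥ p.
Write w = xyz as guaranteed by the lemma, with |xy| ≤ p and |y| > 0.
Since the first p symbols of w are all 0's and |xy| ≤ p, y lies entirely in the leading 0-block: y = 0^k for some k with 1 ≤ k ≤ p.
Pump with i = 2: xy^2z = 0^{p+k} 1^{p+2}. For this to lie in L we would need p+2 = (p+k)+2, which forces k = 0. But k ≥ 1, so xy^2z ∉ L.
Contradiction. Therefore L is not regular.

0^{p+k} 1^{p+2}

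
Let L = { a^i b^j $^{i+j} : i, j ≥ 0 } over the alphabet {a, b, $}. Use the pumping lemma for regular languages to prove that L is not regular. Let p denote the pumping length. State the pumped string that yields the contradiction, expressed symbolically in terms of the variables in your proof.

a^{p+k} b^p $^{2p}

Toward a contradiction, assume L is regular with pumping length p.
Take w = a^p b^p $^{2p} ∈ L (with i=j=p, i+j=2p), |w| = 4p ≥ p.
Write w = xyz as guaranteed by the lemma, with |xy| ≤ p and y is nonempty.
The first p characters of w are a's, so xy (and hence y) consists only of a's. Write y = a^k, 1 ≤ k ≤ p.
Consider xy^2z = a^{p+k} b^p $^{2p}. Now the a- and b-counts sum to 2p+k, but the $-count is 2p ≠ 2p+k. So xy^2z ∉ L.
This contradicts the pumping lemma, so L is not regular.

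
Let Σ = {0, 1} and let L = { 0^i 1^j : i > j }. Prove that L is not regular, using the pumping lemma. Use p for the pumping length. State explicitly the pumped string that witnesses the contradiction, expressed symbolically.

0^{p+1-k} 1^p

Assume L is regular; let p be its pumping constant.
Choose w = 0^{p+1} 1^p ∈ L, with |w| = 2p+1 ≥ p.
The pumping lemma gives a decomposition w = xyz where |xy| ≤ p and y is nonempty.
Because |xy| ≤ p and w begins with p copies of 0, we have y = 0^k with 1 ≤ k ≤ p.
Consider xy^0z = xz = 0^{p+1-k} 1^p. Since k ≥ 1, the 0-count p+1-k is at most p, so i > j fails; thus xz ∉ L.
This is a contradiction; hence L is not regular.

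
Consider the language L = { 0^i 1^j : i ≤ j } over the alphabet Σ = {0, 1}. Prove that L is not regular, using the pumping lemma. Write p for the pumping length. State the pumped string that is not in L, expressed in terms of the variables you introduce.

Assume L is regular; let p be its pumping constant.
Choose w = 0^p 1^p ∈ L, with |w| = 2p ≥ p.
The pumping lemma gives a decomposition w = xyz where |xy| ≤ p and y is nonempty.
Because |xy| ≤ p and w begins with p copies of 0, we have y = 0^k with 1 ≤ k ≤ p.
Consider xy^2z = 0^{p+k} 1^p. Since k ≥ 1, the 0-count p+k exceeds the 1-count p, so i ≤ j fails; thus xy^2z ∉ L.
This is a contradiction; hence L is not regular.

0^{p+k} 1^p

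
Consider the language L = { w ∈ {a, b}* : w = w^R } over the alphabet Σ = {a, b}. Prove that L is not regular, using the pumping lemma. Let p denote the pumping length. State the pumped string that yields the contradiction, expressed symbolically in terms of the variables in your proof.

Toward a contradiction, assume L is regular with pumping length p.
Take w = a^p b a^p, a palindrome of length 2p+1 ≥ p.
By the pumping lemma, w = xyz with |xy| ≤ p and |y| > 0.
Since the first p symbols of w are all a's and |xy| ≤ p, y lies entirely in the leading a-block: y = a^k for some k with 1 ≤ k ≤ p.
Pump with i = 2: xy^2z = a^{p+k} b a^p. Its reverse is a^p b a^{p+k}, which differs from xy^2z since k ≥ 1. So xy^2z is not a palindrome and xy^2z ∉ L.
Contradiction. Therefore L is not regular.

a^{p+k} b a^p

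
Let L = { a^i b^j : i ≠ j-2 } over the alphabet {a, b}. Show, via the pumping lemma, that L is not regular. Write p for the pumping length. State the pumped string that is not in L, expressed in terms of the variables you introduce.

Assume L is regular; let p be its pumping constant.
Choose w = a^p b^{p+p!+2}. Since p ≠ (p+p!+2)-2 = p+p!, w ∈ L; and |w| ≥ p.
Write w = xyz as guaranteed by the lemma, with |xy| ≤ p and |y| > 0.
The first p characters of w are a's, so xy (and hence y) consists only of a's. Write y = a^k, 1 ≤ k ≤ p.
Since 1 ≤ k ≤ p, k divides p!; set t = 1 + p!/k. Then xy^t z has p + (p!/k)·k = p + p! copies of a. Now the a-count is p+p! and (b-count)-2 = (p+p!+2)-2 = p+p!, so i ≠ j-2 fails. So xy^t z = a^{p+p!} b^{p+p!+2} ∉ L.
Contradiction. Therefore L is not regular.

a^{p+p!} b^{p+p!+2}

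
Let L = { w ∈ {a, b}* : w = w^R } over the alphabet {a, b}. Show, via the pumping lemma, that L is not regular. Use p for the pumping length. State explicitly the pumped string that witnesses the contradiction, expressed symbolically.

a^{p+k} b a^p

Assume L is regular. Let p be the pumping length given by the pumping lemma.
Take w = a^p b a^p, a palindrome of length 2p+1 ≥ p.
By the pumping lemma, w = xyz with |xy| ≤ p and |y| > 0.
Because |xy| ≤ p and w begins with p copies of a, we have y = a^k with 1 ≤ k ≤ p.
Pump with i = 2: xy^2z = a^{p+k} b a^p. Its reverse is a^p b a^{p+k}, which differs from xy^2z since k ≥ 1. So xy^2z is not a palindrome and xy^2z ∉ L.
This contradicts the pumping lemma, so L is not regular.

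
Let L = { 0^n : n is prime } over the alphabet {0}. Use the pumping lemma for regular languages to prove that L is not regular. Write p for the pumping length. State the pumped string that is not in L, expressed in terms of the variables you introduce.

0^{q(1+k)}

Toward a contradiction, assume L is regular with pumping length p.
Let q be a prime with q ≥ p+2 (infinitely many primes exist), and take w = 0^q ∈ L with |w| = q ≥ p.
By the pumping lemma, w = xyz with |xy| ≤ p and y is nonempty.
Then y = 0^k for some k with 1 ≤ k ≤ p.
Since 1 ≤ k ≤ p, |xz| = q-k. Pump with i = q+1: |xy^{q+1}z| = (q-k)+(q+1)k = q+qk = q(1+k), which is composite (both factors ≥ 2). So xy^{q+1}z = 0^{q(1+k)} ∉ L.
Contradiction. Therefore L is not regular.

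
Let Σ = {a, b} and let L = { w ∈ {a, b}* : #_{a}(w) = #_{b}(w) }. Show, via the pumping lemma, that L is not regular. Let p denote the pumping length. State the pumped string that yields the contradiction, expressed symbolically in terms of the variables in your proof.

a^{p+k} b^p

Suppose for contradiction that L is regular, and let p be the pumping length.
Choose w = a^p b^p ∈ L with |w| = 2p ≥ p.
By the pumping lemma, w = xyz with |xy| ≤ p and |y| ≥ 1.
Because |xy| ≤ p and w begins with p copies of a, we have y = a^k with 1 ≤ k ≤ p.
Pump with i = 2: xy^2z = a^{p+k} b^p has p+k occurrences of a but only p of b. Since k ≥ 1 the counts differ, so xy^2z ∉ L.
This is a contradiction; hence L is not regular.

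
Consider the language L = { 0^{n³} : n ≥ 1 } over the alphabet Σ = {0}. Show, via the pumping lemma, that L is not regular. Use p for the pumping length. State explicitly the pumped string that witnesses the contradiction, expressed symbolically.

0^{p³+k}

Assume L is regular; let p be its pumping constant.
Take w = 0^{p³} ∈ L with |w| = p³ ≥ p.
By the pumping lemma, w = xyz with |xy| ≤ p and y is nonempty.
Then y = 0^k for some k with 1 ≤ k ≤ p.
Pump with i = 2: xy^2z = 0^{p³+k}. Since 1 ≤ k ≤ p, p³ < p³+k ≤ p³+p < p³+3p²+3p+1 = (p+1)³, so p³+k is not a perfect cube. So xy^2z ∉ L.
Contradiction. Therefore L is not regular.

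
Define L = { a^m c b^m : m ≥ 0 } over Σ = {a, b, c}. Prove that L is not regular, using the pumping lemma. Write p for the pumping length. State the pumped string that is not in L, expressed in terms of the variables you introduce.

a^{p+k} c b^p

Suppose for contradiction that L is regular, and let p be the pumping length.
Take w = a^p c b^p ∈ L with |w| = 2p+1 ≥ p.
Write w = xyz as guaranteed by the lemma, with |xy| ≤ p and |y| > 0.
Because |xy| ≤ p and w begins with p copies of a, we have y = a^k with 1 ≤ k ≤ p.
Pump with i = 2: xy^2z = a^{p+k} c b^p, which would require p+k = p. But k ≥ 1, so xy^2z ∉ L.
Contradiction. Therefore L is not regular.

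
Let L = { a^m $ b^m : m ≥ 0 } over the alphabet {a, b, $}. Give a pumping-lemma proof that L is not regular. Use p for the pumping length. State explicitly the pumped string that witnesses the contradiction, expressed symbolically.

a^{p+k} $ b^p

Suppose for contradiction that L is regular, and let p be the pumping length.
Take w = a^p $ b^p ∈ L with |w| = 2p+1 ≥ p.
Write w = xyz as guaranteed by the lemma, with |xy| ≤ p and |y| ≥ 1.
Since the first p symbols of w are all a's and |xy| ≤ p, y lies entirely in the leading a-block: y = a^k for some k with 1 ≤ k ≤ p.
Pump with i = 2: xy^2z = a^{p+k} $ b^p, which would require p+k = p. But k ≥ 1, so xy^2z ∉ L.
This contradicts the pumping lemma, so L is not regular.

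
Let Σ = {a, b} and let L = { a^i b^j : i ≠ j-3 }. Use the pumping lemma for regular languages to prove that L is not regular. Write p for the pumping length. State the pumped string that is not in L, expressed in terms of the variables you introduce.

Assume L is regular; let p be its pumping constant.
Choose w = a^p b^{p+p!+3}. Since p ≠ (p+p!+3)-3 = p+p!, w ∈ L; and |w| ≥ p.
The pumping lemma gives a decomposition w = xyz where |xy| ≤ p and |y| ≥ 1.
Because |xy| ≤ p and w begins with p copies of a, we have y = a^k with 1 ≤ k ≤ p.
Since 1 ≤ k ≤ p, k divides p!; set t = 1 + p!/k. Then xy^t z has p + (p!/k)·k = p + p! copies of a. Now the a-count is p+p! and (b-count)-3 = (p+p!+3)-3 = p+p!, so i ≠ j-3 fails. So xy^t z = a^{p+p!} b^{p+p!+3} ∉ L.
This contradicts the pumping lemma, so L is not regular.

a^{p+p!} b^{p+p!+3}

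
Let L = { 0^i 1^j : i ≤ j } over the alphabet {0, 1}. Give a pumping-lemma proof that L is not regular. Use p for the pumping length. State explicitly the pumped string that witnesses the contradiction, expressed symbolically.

Assume L is regular; let p be its pumping constant.
Choose w = 0^p 1^p ∈ L, with |w| = 2p ≥ p.
By the pumping lemma, w = xyz with |xy| ≤ p and |y| ≥ 1.
Because |xy| ≤ p and w begins with p copies of 0, we have y = 0^k with 1 ≤ k ≤ p.
Consider xy^2z = 0^{p+k} 1^p. Since k ≥ 1, the 0-count p+k exceeds the 1-count p, so i ≤ j fails; thus xy^2z ∉ L.
Contradiction. Therefore L is not regular.

0^{p+k} 1^p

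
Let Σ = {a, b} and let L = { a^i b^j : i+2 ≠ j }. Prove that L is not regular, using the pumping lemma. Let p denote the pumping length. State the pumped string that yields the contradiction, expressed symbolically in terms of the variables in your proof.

a^{p+p!} b^{p+p!+2}

Assume L is regular; let p be its pumping constant.
Choose w = a^p b^{p+p!+2}. Since p ≠ (p+p!+2)-2 = p+p!, w ∈ L; and |w| ≥ p.
Write w = xyz as guaranteed by the lemma, with |xy| ≤ p and y is nonempty.
The first p characters of w are a's, so xy (and hence y) consists only of a's. Write y = a^k, 1 ≤ k ≤ p.
Since 1 ≤ k ≤ p, k divides p!; set t = 1 + p!/k. Then xy^t z has p + (p!/k)·k = p + p! copies of a. Now the a-count is p+p! and (b-count)-2 = (p+p!+2)-2 = p+p!, so i+2 ≠ j fails. So xy^t z = a^{p+p!} b^{p+p!+2} ∉ L.
This is a contradiction; hence L is not regular.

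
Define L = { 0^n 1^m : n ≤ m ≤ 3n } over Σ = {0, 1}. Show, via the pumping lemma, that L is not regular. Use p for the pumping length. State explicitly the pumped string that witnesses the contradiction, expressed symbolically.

0^{p+k} 1^p

Toward a contradiction, assume L is regular with pumping length p.
Take w = 0^p 1^p ∈ L (since p ≤ p ≤ 3p), with |w| = 2p ≥ p.
By the pumping lemma, w = xyz with |xy| ≤ p and |y| > 0.
The first p characters of w are 0's, so xy (and hence y) consists only of 0's. Write y = 0^k, 1 ≤ k ≤ p.
Pump with i = 2: xy^2z = 0^{p+k} 1^p. Now n = p+k > p = m, so the condition n ≤ m fails. Thus xy^2z ∉ L.
This contradicts the pumping lemma, so L is not regular.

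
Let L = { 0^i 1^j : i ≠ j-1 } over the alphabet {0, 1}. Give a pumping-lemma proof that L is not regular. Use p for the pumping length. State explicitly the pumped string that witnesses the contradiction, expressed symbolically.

Suppose for contradiction that L is regular, and let p be the pumping length.
Choose w = 0^p 1^{p+p!+1}. Since p ≠ (p+p!+1)-1 = p+p!, w ∈ L; and |w| ≥ p.
The pumping lemma gives a decomposition w = xyz where |xy| ≤ p and |y| > 0.
The first p characters of w are 0's, so xy (and hence y) consists only of 0's. Write y = 0^k, 1 ≤ k ≤ p.
Since 1 ≤ k ≤ p, k divides p!; set t = 1 + p!/k. Then xy^t z has p + (p!/k)·k = p + p! copies of 0. Now the 0-count is p+p! and (1-count)-1 = (p+p!+1)-1 = p+p!, so i ≠ j-1 fails. So xy^t z = 0^{p+p!} 1^{p+p!+1} ∉ L.
Contradiction. Therefore L is not regular.

0^{p+p!} 1^{p+p!+1}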